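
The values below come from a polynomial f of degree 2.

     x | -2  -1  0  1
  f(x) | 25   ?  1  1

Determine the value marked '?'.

9

On equispaced nodes a degree-2 polynomial has vanishing third forward difference, so
  - f(-2) + 3·f(-1) - 3·f(0) + f(1) = 0.
Substituting the known values and solving for f(-1):
  3·f(-1) = 27
  f(-1) = 9.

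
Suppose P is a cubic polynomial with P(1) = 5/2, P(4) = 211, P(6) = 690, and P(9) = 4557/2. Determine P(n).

Write P(n) = an^3 + bn^2 + cn + d. Substituting each data point gives a linear system:
  a + b + c + d = 5/2
  64a + 16b + 4c + d = 211
  216a + 36b + 6c + d = 690
  729a + 81b + 9c + d = 4557/2
Solving the system yields a = 3, b = 1, c = 3/2, d = -3.
So P(n) = 3n³ + n² + (3/2)n - 3.
Check: P(1) = 5/2. ✓

P(n) = 3n^3 + n^2 + (3/2)n - 3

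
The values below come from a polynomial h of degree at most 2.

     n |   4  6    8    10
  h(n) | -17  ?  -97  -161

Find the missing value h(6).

The 3 known points determine the degree-2 polynomial uniquely.
Write h(n) = an^2 + bn + c. Substituting each data point gives a linear system:
  16a + 4b + c = -17
  64a + 8b + c = -97
  100a + 10b + c = -161
Solving the system yields a = -2, b = 4, c = -1.
So h(n) = -2n^2 + 4n - 1.
Then h(6) = -49.

-49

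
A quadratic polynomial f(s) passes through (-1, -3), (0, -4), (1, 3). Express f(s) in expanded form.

Write f(s) = as^2 + bs + c. Substituting each data point gives a linear system:
  a - b + c = -3
  c = -4
  a + b + c = 3
Solving the system yields a = 4, b = 3, c = -4.
So f(s) = 4s² + 3s - 4.
Check: f(1) = 3. ✓

f(s) = 4s^2 + 3s - 4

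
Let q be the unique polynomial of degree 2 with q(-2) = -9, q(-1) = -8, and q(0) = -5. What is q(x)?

q(x) = x^2 + 4x - 5

Write q(x) = ax^2 + bx + c. Substituting each data point gives a linear system:
  4a - 2b + c = -9
  a - b + c = -8
  c = -5
Solving the system yields a = 1, b = 4, c = -5.
So q(x) = x^2 + 4x - 5.
Check: q(0) = -5. ✓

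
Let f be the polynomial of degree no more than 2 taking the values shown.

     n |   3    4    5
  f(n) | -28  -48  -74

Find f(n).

Using the Lagrange interpolation formula with nodes 3, 4, 5:
  L_0(n) = (n - 4)(n - 5) / 2
  L_1(n) = (n - 3)(n - 5) / -1
  L_2(n) = (n - 3)(n - 4) / 2
Then f(n) = -28·L_0(n) - 48·L_1(n) - 74·L_2(n).
Expanding and collecting terms gives f(n) = -3n^2 + n - 4.
Check: f(4) = -48. ✓

f(n) = -3n^2 + n - 4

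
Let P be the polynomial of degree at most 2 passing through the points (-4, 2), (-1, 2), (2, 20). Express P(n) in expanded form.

P(n) = n^2 + 5n + 6

Using the Lagrange interpolation formula with nodes -4, -1, 2:
  L_0(n) = (n + 1)(n - 2) / 18
  L_1(n) = (n + 4)(n - 2) / -9
  L_2(n) = (n + 4)(n + 1) / 18
Then P(n) = 2·L_0(n) + 2·L_1(n) + 20·L_2(n).
Expanding and collecting terms gives P(n) = n^2 + 5n + 6.
Check: P(-1) = 2. ✓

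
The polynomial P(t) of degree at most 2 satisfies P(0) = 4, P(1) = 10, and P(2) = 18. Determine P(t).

P(t) = t^2 + 5t + 4

Using the Lagrange interpolation formula with nodes 0, 1, 2:
  L_0(t) = (t - 1)(t - 2) / 2
  L_1(t) = t(t - 2) / -1
  L_2(t) = t(t - 1) / 2
Then P(t) = 4·L_0(t) + 10·L_1(t) + 18·L_2(t).
Expanding and collecting terms gives P(t) = t² + 5t + 4.
Check: P(2) = 18. ✓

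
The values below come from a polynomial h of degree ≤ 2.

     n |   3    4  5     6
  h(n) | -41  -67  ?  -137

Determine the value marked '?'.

On equispaced nodes a degree-2 polynomial has vanishing third forward difference, so
  - h(3) + 3·h(4) - 3·h(5) + h(6) = 0.
Substituting the known values and solving for h(5):
  -3·h(5) = 297
  h(5) = -99.

-99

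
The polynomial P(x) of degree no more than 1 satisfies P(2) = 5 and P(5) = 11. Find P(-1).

-1

Using the Lagrange interpolation formula with nodes 2, 5:
  L_0(x) = (x - 5) / -3
  L_1(x) = (x - 2) / 3
Then P(x) = 5·L_0(x) + 11·L_1(x).
Expanding and collecting terms gives P(x) = 2x + 1.
Evaluating at x = -1: P(-1) = -1.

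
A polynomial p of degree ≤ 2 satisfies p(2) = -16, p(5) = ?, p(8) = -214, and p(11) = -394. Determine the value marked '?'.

On equispaced nodes a degree-2 polynomial has vanishing third forward difference, so
  - p(2) + 3·p(5) - 3·p(8) + p(11) = 0.
Substituting the known values and solving for p(5):
  3·p(5) = -264
  p(5) = -88.

-88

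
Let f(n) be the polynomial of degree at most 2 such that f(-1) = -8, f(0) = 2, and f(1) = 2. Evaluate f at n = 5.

Using the Lagrange interpolation formula with nodes -1, 0, 1:
  L_0(n) = n(n - 1) / 2
  L_1(n) = (n + 1)(n - 1) / -1
  L_2(n) = (n + 1)n / 2
Then f(n) = -8·L_0(n) + 2·L_1(n) + 2·L_2(n).
Expanding and collecting terms gives f(n) = -5n² + 5n + 2.
Evaluating at n = 5: f(5) = -98.

-98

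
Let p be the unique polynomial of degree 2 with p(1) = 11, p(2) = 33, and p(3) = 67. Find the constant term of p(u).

Write p(u) = au^2 + bu + c. Substituting each data point gives a linear system:
  a + b + c = 11
  4a + 2b + c = 33
  9a + 3b + c = 67
Solving the system yields a = 6, b = 4, c = 1.
So p(u) = 6u^2 + 4u + 1.
The constant term is 1.

1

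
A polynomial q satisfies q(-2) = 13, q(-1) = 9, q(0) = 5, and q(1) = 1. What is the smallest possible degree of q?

1

Forward differences of the values at t = -2, -1, 0, 1:
  q  : 13  9  5  1
  Δ  : -4  -4  -4
  Δ^2: 0  0
  Δ^3: 0
The first differences are constant (-4) and nonzero, while all higher differences vanish, so the minimal degree is 1.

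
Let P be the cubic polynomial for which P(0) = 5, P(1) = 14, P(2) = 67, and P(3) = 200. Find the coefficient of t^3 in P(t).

6

Write P(t) = at^3 + bt^2 + ct + d. Substituting each data point gives a linear system:
  d = 5
  a + b + c + d = 14
  8a + 4b + 2c + d = 67
  27a + 9b + 3c + d = 200
Solving the system yields a = 6, b = 4, c = -1, d = 5.
So P(t) = 6t³ + 4t² - t + 5.
The leading coefficient is 6.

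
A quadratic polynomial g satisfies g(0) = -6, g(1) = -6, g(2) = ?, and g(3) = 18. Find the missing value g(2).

2

The 3 known points determine the degree-2 polynomial uniquely.
Write g(n) = an^2 + bn + c. Substituting each data point gives a linear system:
  c = -6
  a + b + c = -6
  9a + 3b + c = 18
Solving the system yields a = 4, b = -4, c = -6.
So g(n) = 4n^2 - 4n - 6.
Then g(2) = 2.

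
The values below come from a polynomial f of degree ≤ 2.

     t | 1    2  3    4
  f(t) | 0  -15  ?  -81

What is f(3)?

On equispaced nodes a degree-2 polynomial has vanishing third forward difference, so
  - f(1) + 3·f(2) - 3·f(3) + f(4) = 0.
Substituting the known values and solving for f(3):
  -3·f(3) = 126
  f(3) = -42.

-42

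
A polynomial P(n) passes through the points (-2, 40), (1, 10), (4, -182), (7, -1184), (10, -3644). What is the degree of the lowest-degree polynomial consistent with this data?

Forward differences of the values at n = -2, 1, 4, 7, 10:
  P  : 40  10  -182  -1184  -3644
  Δ  : -30  -192  -1002  -2460
  Δ^2: -162  -810  -1458
  Δ^3: -648  -648
  Δ^4: 0
The third differences are constant (-648) and nonzero, while all higher differences vanish, so the minimal degree is 3.

3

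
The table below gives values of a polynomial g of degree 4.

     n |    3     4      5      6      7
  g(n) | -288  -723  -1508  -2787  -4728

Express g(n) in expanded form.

g(n) = -n^4 - 6n^3 - 6n^2 + 4n - 3

Using the Lagrange interpolation formula with nodes 3, 4, 5, 6, 7:
  L_0(n) = (n - 4)(n - 5)(n - 6)(n - 7) / 24
  L_1(n) = (n - 3)(n - 5)(n - 6)(n - 7) / -6
  L_2(n) = (n - 3)(n - 4)(n - 6)(n - 7) / 4
  L_3(n) = (n - 3)(n - 4)(n - 5)(n - 7) / -6
  L_4(n) = (n - 3)(n - 4)(n - 5)(n - 6) / 24
Then g(n) = -288·L_0(n) - 723·L_1(n) - 1508·L_2(n) - 2787·L_3(n) - 4728·L_4(n).
Expanding and collecting terms gives g(n) = -n⁴ - 6n³ - 6n² + 4n - 3.
Check: g(6) = -2787. ✓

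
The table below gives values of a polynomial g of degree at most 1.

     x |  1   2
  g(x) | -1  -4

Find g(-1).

Using the Lagrange interpolation formula with nodes 1, 2:
  L_0(x) = (x - 2) / -1
  L_1(x) = (x - 1) / 1
Then g(x) = -1·L_0(x) - 4·L_1(x).
Expanding and collecting terms gives g(x) = -3x + 2.
Evaluating at x = -1: g(-1) = 5.

5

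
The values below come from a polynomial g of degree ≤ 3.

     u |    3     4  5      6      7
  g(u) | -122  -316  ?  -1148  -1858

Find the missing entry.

-646

The 4 known points determine the degree-3 polynomial uniquely.
Write g(u) = au^3 + bu^2 + cu + d. Substituting each data point gives a linear system:
  27a + 9b + 3c + d = -122
  64a + 16b + 4c + d = -316
  216a + 36b + 6c + d = -1148
  343a + 49b + 7c + d = -1858
Solving the system yields a = -6, b = 4, c = 0, d = 4.
So g(u) = -6u³ + 4u² + 4.
Then g(5) = -646.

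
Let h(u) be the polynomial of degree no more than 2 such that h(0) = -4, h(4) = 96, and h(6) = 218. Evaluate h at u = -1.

1

Write h(u) = au^2 + bu + c. Substituting each data point gives a linear system:
  c = -4
  16a + 4b + c = 96
  36a + 6b + c = 218
Solving the system yields a = 6, b = 1, c = -4.
So h(u) = 6u² + u - 4.
Then h(-1) = 1.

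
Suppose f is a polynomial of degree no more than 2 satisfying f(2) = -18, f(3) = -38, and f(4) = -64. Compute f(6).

-134

Write f(n) = an^2 + bn + c. Substituting each data point gives a linear system:
  4a + 2b + c = -18
  9a + 3b + c = -38
  16a + 4b + c = -64
Solving the system yields a = -3, b = -5, c = 4.
So f(n) = -3n^2 - 5n + 4.
Then f(6) = -134.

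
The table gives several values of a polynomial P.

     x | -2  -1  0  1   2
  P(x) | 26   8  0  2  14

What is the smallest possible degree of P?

Forward differences of the values at x = -2, -1, 0, 1, 2:
  P  : 26  8  0  2  14
  Δ  : -18  -8  2  12
  Δ^2: 10  10  10
  Δ^3: 0  0
  Δ^4: 0
The second differences are constant (10) and nonzero, while all higher differences vanish, so the minimal degree is 2.

2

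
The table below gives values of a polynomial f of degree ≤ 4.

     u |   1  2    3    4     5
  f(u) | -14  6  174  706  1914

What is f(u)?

f(u) = 4u^4 - 4u^3 - 2u^2 - 6u - 6

Write f(u) = au^4 + bu^3 + cu^2 + du + e. Substituting each data point gives a linear system:
  a + b + c + d + e = -14
  16a + 8b + 4c + 2d + e = 6
  81a + 27b + 9c + 3d + e = 174
  256a + 64b + 16c + 4d + e = 706
  625a + 125b + 25c + 5d + e = 1914
Solving the system yields a = 4, b = -4, c = -2, d = -6, e = -6.
So f(u) = 4u^4 - 4u^3 - 2u^2 - 6u - 6.
Check: f(2) = 6. ✓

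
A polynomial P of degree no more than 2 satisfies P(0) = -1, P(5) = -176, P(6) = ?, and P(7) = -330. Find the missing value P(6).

-247

The 3 known points determine the degree-2 polynomial uniquely.
Write P(s) = as^2 + bs + c. Substituting each data point gives a linear system:
  c = -1
  25a + 5b + c = -176
  49a + 7b + c = -330
Solving the system yields a = -6, b = -5, c = -1.
So P(s) = -6s^2 - 5s - 1.
Then P(6) = -247.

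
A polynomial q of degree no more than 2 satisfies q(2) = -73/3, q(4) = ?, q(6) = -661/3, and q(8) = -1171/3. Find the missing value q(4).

The 3 known points determine the degree-2 polynomial uniquely.
Write q(n) = an^2 + bn + c. Substituting each data point gives a linear system:
  4a + 2b + c = -73/3
  36a + 6b + c = -661/3
  64a + 8b + c = -1171/3
Solving the system yields a = -6, b = -1, c = 5/3.
So q(n) = -6n^2 - n + 5/3.
Then q(4) = -295/3.

-295/3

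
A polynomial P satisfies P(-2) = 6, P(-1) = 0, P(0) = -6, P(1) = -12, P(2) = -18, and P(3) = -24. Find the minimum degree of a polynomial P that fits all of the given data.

1

Forward differences of the values at u = -2, -1, 0, 1, 2, 3:
  P  : 6  0  -6  -12  -18  -24
  Δ  : -6  -6  -6  -6  -6
  Δ^2: 0  0  0  0
  Δ^3: 0  0  0
  Δ^4: 0  0
  Δ^5: 0
The first differences are constant (-6) and nonzero, while all higher differences vanish, so the minimal degree is 1.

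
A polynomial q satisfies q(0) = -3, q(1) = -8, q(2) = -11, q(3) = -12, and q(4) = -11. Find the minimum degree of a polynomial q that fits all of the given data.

Forward differences of the values at x = 0, 1, 2, 3, 4:
  q  : -3  -8  -11  -12  -11
  Δ  : -5  -3  -1  1
  Δ^2: 2  2  2
  Δ^3: 0  0
  Δ^4: 0
The second differences are constant (2) and nonzero, while all higher differences vanish, so the minimal degree is 2.

2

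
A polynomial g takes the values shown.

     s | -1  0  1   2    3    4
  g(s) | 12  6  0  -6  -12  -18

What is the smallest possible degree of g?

Forward differences of the values at s = -1, 0, 1, 2, 3, 4:
  g  : 12  6  0  -6  -12  -18
  Δ  : -6  -6  -6  -6  -6
  Δ^2: 0  0  0  0
  Δ^3: 0  0  0
  Δ^4: 0  0
  Δ^5: 0
The first differences are constant (-6) and nonzero, while all higher differences vanish, so the minimal degree is 1.

1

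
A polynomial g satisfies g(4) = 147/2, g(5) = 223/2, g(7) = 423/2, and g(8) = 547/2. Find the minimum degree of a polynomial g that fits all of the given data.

2

Divided differences on the nodes 4, 5, 7, 8:
  order 0: 147/2  223/2  423/2  547/2
  order 1: 38  50  62
  order 2: 4  4
  order 3: 0
The order-2 divided differences are all 4 (nonzero) and every higher order vanishes, so the data lies on a polynomial of degree exactly 2.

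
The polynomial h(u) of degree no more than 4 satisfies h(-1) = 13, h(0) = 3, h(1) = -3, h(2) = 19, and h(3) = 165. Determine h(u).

h(u) = 3u^4 - 2u^3 - u^2 - 6u + 3

Write h(u) = au^4 + bu^3 + cu^2 + du + e. Substituting each data point gives a linear system:
  a - b + c - d + e = 13
  e = 3
  a + b + c + d + e = -3
  16a + 8b + 4c + 2d + e = 19
  81a + 27b + 9c + 3d + e = 165
Solving the system yields a = 3, b = -2, c = -1, d = -6, e = 3.
So h(u) = 3u^4 - 2u^3 - u^2 - 6u + 3.
Check: h(2) = 19. ✓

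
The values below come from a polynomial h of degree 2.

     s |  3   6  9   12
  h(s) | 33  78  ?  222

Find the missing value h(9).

141

The 3 known points determine the degree-2 polynomial uniquely.
Write h(s) = as^2 + bs + c. Substituting each data point gives a linear system:
  9a + 3b + c = 33
  36a + 6b + c = 78
  144a + 12b + c = 222
Solving the system yields a = 1, b = 6, c = 6.
So h(s) = s² + 6s + 6.
Then h(9) = 141.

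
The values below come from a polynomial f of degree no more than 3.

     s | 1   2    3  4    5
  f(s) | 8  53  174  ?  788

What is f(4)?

407

The 4 known points determine the degree-3 polynomial uniquely.
Write f(s) = as^3 + bs^2 + cs + d. Substituting each data point gives a linear system:
  a + b + c + d = 8
  8a + 4b + 2c + d = 53
  27a + 9b + 3c + d = 174
  125a + 25b + 5c + d = 788
Solving the system yields a = 6, b = 2, c = -3, d = 3.
So f(s) = 6s^3 + 2s^2 - 3s + 3.
Then f(4) = 407.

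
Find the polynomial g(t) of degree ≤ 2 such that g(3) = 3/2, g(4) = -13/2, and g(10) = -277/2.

g(t) = -2t^2 + 6t + 3/2

Write g(t) = at^2 + bt + c. Substituting each data point gives a linear system:
  9a + 3b + c = 3/2
  16a + 4b + c = -13/2
  100a + 10b + c = -277/2
Solving the system yields a = -2, b = 6, c = 3/2.
So g(t) = -2t^2 + 6t + 3/2.
Check: g(3) = 3/2. ✓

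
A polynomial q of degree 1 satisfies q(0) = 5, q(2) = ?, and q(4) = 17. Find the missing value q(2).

On equispaced nodes a degree-1 polynomial has vanishing second forward difference, so
  q(0) - 2·q(2) + q(4) = 0.
Substituting the known values and solving for q(2):
  -2·q(2) = -22
  q(2) = 11.

11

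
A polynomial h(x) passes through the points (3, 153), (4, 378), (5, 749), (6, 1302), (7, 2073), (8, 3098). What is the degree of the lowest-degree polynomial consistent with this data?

3

Forward differences of the values at x = 3, 4, 5, 6, 7, 8:
  h  : 153  378  749  1302  2073  3098
  Δ  : 225  371  553  771  1025
  Δ^2: 146  182  218  254
  Δ^3: 36  36  36
  Δ^4: 0  0
  Δ^5: 0
The third differences are constant (36) and nonzero, while all higher differences vanish, so the minimal degree is 3.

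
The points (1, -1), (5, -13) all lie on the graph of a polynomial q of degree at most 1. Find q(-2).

8

Write q(x) = ax + b. Substituting each data point gives a linear system:
  a + b = -1
  5a + b = -13
Solving the system yields a = -3, b = 2.
So q(x) = -3x + 2.
Then q(-2) = 8.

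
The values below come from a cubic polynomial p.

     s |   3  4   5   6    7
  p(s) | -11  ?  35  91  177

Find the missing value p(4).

3

On equispaced nodes a degree-3 polynomial has vanishing fourth forward difference, so
  p(3) - 4·p(4) + 6·p(5) - 4·p(6) + p(7) = 0.
Substituting the known values and solving for p(4):
  -4·p(4) = -12
  p(4) = 3.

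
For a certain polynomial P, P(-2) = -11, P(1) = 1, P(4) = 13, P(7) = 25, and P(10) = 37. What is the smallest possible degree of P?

Forward differences of the values at s = -2, 1, 4, 7, 10:
  P  : -11  1  13  25  37
  Δ  : 12  12  12  12
  Δ^2: 0  0  0
  Δ^3: 0  0
  Δ^4: 0
The first differences are constant (12) and nonzero, while all higher differences vanish, so the minimal degree is 1.

1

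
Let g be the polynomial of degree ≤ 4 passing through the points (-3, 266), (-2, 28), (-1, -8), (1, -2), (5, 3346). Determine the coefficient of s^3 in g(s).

Write g(s) = as^4 + bs^3 + cs^2 + ds + e. Substituting each data point gives a linear system:
  81a - 27b + 9c - 3d + e = 266
  16a - 8b + 4c - 2d + e = 28
  a - b + c - d + e = -8
  a + b + c + d + e = -2
  625a + 125b + 25c + 5d + e = 3346
Solving the system yields a = 5, b = 3, c = -6, d = 0, e = -4.
So g(s) = 5s^4 + 3s^3 - 6s^2 - 4.
The coefficient of s^3 is 3.

3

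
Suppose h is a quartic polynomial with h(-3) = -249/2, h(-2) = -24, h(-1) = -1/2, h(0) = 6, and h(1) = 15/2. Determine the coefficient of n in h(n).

6

Write h(n) = an^4 + bn^3 + cn^2 + dn + e. Substituting each data point gives a linear system:
  81a - 27b + 9c - 3d + e = -249/2
  16a - 8b + 4c - 2d + e = -24
  a - b + c - d + e = -1/2
  e = 6
  a + b + c + d + e = 15/2
Solving the system yields a = -2, b = -2, c = -1/2, d = 6, e = 6.
So h(n) = -2n^4 - 2n^3 - (1/2)n^2 + 6n + 6.
The coefficient of n is 6.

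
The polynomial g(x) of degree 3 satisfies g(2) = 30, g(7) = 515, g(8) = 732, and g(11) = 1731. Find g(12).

Write g(x) = ax^3 + bx^2 + cx + d. Substituting each data point gives a linear system:
  8a + 4b + 2c + d = 30
  343a + 49b + 7c + d = 515
  512a + 64b + 8c + d = 732
  1331a + 121b + 11c + d = 1731
Solving the system yields a = 1, b = 3, c = 3, d = 4.
So g(x) = x^3 + 3x^2 + 3x + 4.
Then g(12) = 2200.

2200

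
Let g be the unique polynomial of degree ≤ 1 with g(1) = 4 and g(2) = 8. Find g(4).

Write g(u) = au + b. Substituting each data point gives a linear system:
  a + b = 4
  2a + b = 8
Solving the system yields a = 4, b = 0.
So g(u) = 4u.
Then g(4) = 16.

16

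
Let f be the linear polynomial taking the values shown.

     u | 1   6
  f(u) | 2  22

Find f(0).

Write f(u) = au + b. Substituting each data point gives a linear system:
  a + b = 2
  6a + b = 22
Solving the system yields a = 4, b = -2.
So f(u) = 4u - 2.
Then f(0) = -2.

-2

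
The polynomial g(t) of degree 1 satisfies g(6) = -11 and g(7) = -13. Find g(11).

Write g(t) = at + b. Substituting each data point gives a linear system:
  6a + b = -11
  7a + b = -13
Solving the system yields a = -2, b = 1.
So g(t) = -2t + 1.
Then g(11) = -21.

-21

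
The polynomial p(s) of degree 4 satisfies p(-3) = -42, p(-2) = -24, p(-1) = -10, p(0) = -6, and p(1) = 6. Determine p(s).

Using the Lagrange interpolation formula with nodes -3, -2, -1, 0, 1:
  L_0(s) = (s + 2)(s + 1)s(s - 1) / 24
  L_1(s) = (s + 3)(s + 1)s(s - 1) / -6
  L_2(s) = (s + 3)(s + 2)s(s - 1) / 4
  L_3(s) = (s + 3)(s + 2)(s + 1)(s - 1) / -6
  L_4(s) = (s + 3)(s + 2)(s + 1)s / 24
Then p(s) = -42·L_0(s) - 24·L_1(s) - 10·L_2(s) - 6·L_3(s) + 6·L_4(s).
Expanding and collecting terms gives p(s) = s⁴ + 5s³ + 3s² + 3s - 6.
Check: p(1) = 6. ✓

p(s) = s^4 + 5s^3 + 3s^2 + 3s - 6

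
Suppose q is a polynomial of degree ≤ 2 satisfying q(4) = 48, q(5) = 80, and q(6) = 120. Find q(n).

Using the Lagrange interpolation formula with nodes 4, 5, 6:
  L_0(n) = (n - 5)(n - 6) / 2
  L_1(n) = (n - 4)(n - 6) / -1
  L_2(n) = (n - 4)(n - 5) / 2
Then q(n) = 48·L_0(n) + 80·L_1(n) + 120·L_2(n).
Expanding and collecting terms gives q(n) = 4n^2 - 4n.
Check: q(6) = 120. ✓

q(n) = 4n^2 - 4n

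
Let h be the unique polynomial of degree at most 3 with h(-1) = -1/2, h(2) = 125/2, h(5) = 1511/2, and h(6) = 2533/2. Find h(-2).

-43/2

Using the Lagrange interpolation formula with nodes -1, 2, 5, 6:
  L_0(x) = (x - 2)(x - 5)(x - 6) / -126
  L_1(x) = (x + 1)(x - 5)(x - 6) / 36
  L_2(x) = (x + 1)(x - 2)(x - 6) / -18
  L_3(x) = (x + 1)(x - 2)(x - 5) / 28
Then h(x) = -1/2·L_0(x) + 125/2·L_1(x) + 1511/2·L_2(x) + 2533/2·L_3(x).
Expanding and collecting terms gives h(x) = 5x^3 + 5x^2 + x + 1/2.
Evaluating at x = -2: h(-2) = -43/2.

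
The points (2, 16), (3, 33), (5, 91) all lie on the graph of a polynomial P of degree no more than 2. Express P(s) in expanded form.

P(s) = 4s^2 - 3s + 6

Write P(s) = as^2 + bs + c. Substituting each data point gives a linear system:
  4a + 2b + c = 16
  9a + 3b + c = 33
  25a + 5b + c = 91
Solving the system yields a = 4, b = -3, c = 6.
So P(s) = 4s^2 - 3s + 6.
Check: P(2) = 16. ✓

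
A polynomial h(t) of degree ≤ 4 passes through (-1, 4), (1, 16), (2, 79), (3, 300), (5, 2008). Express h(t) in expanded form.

h(t) = 3t^4 + 4t^2 + 6t + 3

Write h(t) = at^4 + bt^3 + ct^2 + dt + e. Substituting each data point gives a linear system:
  a - b + c - d + e = 4
  a + b + c + d + e = 16
  16a + 8b + 4c + 2d + e = 79
  81a + 27b + 9c + 3d + e = 300
  625a + 125b + 25c + 5d + e = 2008
Solving the system yields a = 3, b = 0, c = 4, d = 6, e = 3.
So h(t) = 3t⁴ + 4t² + 6t + 3.
Check: h(2) = 79. ✓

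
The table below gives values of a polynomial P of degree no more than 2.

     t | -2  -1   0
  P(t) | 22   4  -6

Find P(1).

-8

Using the Lagrange interpolation formula with nodes -2, -1, 0:
  L_0(t) = (t + 1)t / 2
  L_1(t) = (t + 2)t / -1
  L_2(t) = (t + 2)(t + 1) / 2
Then P(t) = 22·L_0(t) + 4·L_1(t) - 6·L_2(t).
Expanding and collecting terms gives P(t) = 4t^2 - 6t - 6.
Evaluating at t = 1: P(1) = -8.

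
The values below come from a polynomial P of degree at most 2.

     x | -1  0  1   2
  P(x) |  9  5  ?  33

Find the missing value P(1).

On equispaced nodes a degree-2 polynomial has vanishing third forward difference, so
  - P(-1) + 3·P(0) - 3·P(1) + P(2) = 0.
Substituting the known values and solving for P(1):
  -3·P(1) = -39
  P(1) = 13.

13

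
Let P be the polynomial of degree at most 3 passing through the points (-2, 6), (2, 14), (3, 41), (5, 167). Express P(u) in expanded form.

Write P(u) = au^3 + bu^2 + cu + d. Substituting each data point gives a linear system:
  -8a + 4b - 2c + d = 6
  8a + 4b + 2c + d = 14
  27a + 9b + 3c + d = 41
  125a + 25b + 5c + d = 167
Solving the system yields a = 1, b = 2, c = -2, d = 2.
So P(u) = u³ + 2u² - 2u + 2.
Check: P(2) = 14. ✓

P(u) = u^3 + 2u^2 - 2u + 2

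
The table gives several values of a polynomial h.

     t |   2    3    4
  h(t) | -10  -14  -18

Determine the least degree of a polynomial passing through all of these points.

Forward differences of the values at t = 2, 3, 4:
  h  : -10  -14  -18
  Δ  : -4  -4
  Δ^2: 0
The first differences are constant (-4) and nonzero, while all higher differences vanish, so the minimal degree is 1.

1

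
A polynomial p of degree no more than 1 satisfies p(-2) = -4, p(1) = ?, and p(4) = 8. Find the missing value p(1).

2

The 2 known points determine the degree-1 polynomial uniquely.
Write p(s) = as + b. Substituting each data point gives a linear system:
  -2a + b = -4
  4a + b = 8
Solving the system yields a = 2, b = 0.
So p(s) = 2s.
Then p(1) = 2.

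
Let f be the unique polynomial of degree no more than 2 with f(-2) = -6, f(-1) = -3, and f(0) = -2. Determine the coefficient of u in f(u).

Write f(u) = au^2 + bu + c. Substituting each data point gives a linear system:
  4a - 2b + c = -6
  a - b + c = -3
  c = -2
Solving the system yields a = -1, b = 0, c = -2.
So f(u) = -u^2 - 2.
The coefficient of u is 0.

0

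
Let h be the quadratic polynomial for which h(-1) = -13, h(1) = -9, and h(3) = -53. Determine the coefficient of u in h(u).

2

Write h(u) = au^2 + bu + c. Substituting each data point gives a linear system:
  a - b + c = -13
  a + b + c = -9
  9a + 3b + c = -53
Solving the system yields a = -6, b = 2, c = -5.
So h(u) = -6u^2 + 2u - 5.
The coefficient of u is 2.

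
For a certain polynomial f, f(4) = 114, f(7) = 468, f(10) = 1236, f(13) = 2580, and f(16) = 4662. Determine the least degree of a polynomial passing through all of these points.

3

Forward differences of the values at t = 4, 7, 10, 13, 16:
  f  : 114  468  1236  2580  4662
  Δ  : 354  768  1344  2082
  Δ^2: 414  576  738
  Δ^3: 162  162
  Δ^4: 0
The third differences are constant (162) and nonzero, while all higher differences vanish, so the minimal degree is 3.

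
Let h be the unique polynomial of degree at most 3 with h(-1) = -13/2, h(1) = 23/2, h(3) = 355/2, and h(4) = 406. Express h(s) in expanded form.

h(s) = 6s^3 + (1/2)s^2 + 3s + 2

Write h(s) = as^3 + bs^2 + cs + d. Substituting each data point gives a linear system:
  -a + b - c + d = -13/2
  a + b + c + d = 23/2
  27a + 9b + 3c + d = 355/2
  64a + 16b + 4c + d = 406
Solving the system yields a = 6, b = 1/2, c = 3, d = 2.
So h(s) = 6s³ + (1/2)s² + 3s + 2.
Check: h(3) = 355/2. ✓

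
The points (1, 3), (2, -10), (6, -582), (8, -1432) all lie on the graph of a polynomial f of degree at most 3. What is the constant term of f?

Write f(s) = as^3 + bs^2 + cs + d. Substituting each data point gives a linear system:
  a + b + c + d = 3
  8a + 4b + 2c + d = -10
  216a + 36b + 6c + d = -582
  512a + 64b + 8c + d = -1432
Solving the system yields a = -3, b = 1, c = 5, d = 0.
So f(s) = -3s³ + s² + 5s.
The constant term is 0.

0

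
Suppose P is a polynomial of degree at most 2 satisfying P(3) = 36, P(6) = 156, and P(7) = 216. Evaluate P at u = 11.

556

Write P(u) = au^2 + bu + c. Substituting each data point gives a linear system:
  9a + 3b + c = 36
  36a + 6b + c = 156
  49a + 7b + c = 216
Solving the system yields a = 5, b = -5, c = 6.
So P(u) = 5u^2 - 5u + 6.
Then P(11) = 556.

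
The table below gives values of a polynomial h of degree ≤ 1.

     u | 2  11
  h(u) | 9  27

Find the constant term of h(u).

Write h(u) = au + b. Substituting each data point gives a linear system:
  2a + b = 9
  11a + b = 27
Solving the system yields a = 2, b = 5.
So h(u) = 2u + 5.
The constant term is 5.

5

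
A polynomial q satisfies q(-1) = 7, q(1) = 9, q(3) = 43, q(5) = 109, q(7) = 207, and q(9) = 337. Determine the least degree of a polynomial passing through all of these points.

2

Forward differences of the values at t = -1, 1, 3, 5, 7, 9:
  q  : 7  9  43  109  207  337
  Δ  : 2  34  66  98  130
  Δ^2: 32  32  32  32
  Δ^3: 0  0  0
  Δ^4: 0  0
  Δ^5: 0
The second differences are constant (32) and nonzero, while all higher differences vanish, so the minimal degree is 2.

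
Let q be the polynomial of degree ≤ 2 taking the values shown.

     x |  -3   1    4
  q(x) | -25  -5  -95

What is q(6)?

Using the Lagrange interpolation formula with nodes -3, 1, 4:
  L_0(x) = (x - 1)(x - 4) / 28
  L_1(x) = (x + 3)(x - 4) / -12
  L_2(x) = (x + 3)(x - 1) / 21
Then q(x) = -25·L_0(x) - 5·L_1(x) - 95·L_2(x).
Expanding and collecting terms gives q(x) = -5x² - 5x + 5.
Evaluating at x = 6: q(6) = -205.

-205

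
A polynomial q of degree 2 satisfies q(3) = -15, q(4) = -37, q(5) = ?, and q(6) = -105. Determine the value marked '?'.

The 3 known points determine the degree-2 polynomial uniquely.
Write q(u) = au^2 + bu + c. Substituting each data point gives a linear system:
  9a + 3b + c = -15
  16a + 4b + c = -37
  36a + 6b + c = -105
Solving the system yields a = -4, b = 6, c = 3.
So q(u) = -4u^2 + 6u + 3.
Then q(5) = -67.

-67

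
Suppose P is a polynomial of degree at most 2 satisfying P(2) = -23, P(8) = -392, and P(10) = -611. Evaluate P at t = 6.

Write P(t) = at^2 + bt + c. Substituting each data point gives a linear system:
  4a + 2b + c = -23
  64a + 8b + c = -392
  100a + 10b + c = -611
Solving the system yields a = -6, b = -3/2, c = 4.
So P(t) = -6t^2 - (3/2)t + 4.
Then P(6) = -221.

-221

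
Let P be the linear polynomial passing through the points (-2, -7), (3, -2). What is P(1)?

-4

Using the Lagrange interpolation formula with nodes -2, 3:
  L_0(u) = (u - 3) / -5
  L_1(u) = (u + 2) / 5
Then P(u) = -7·L_0(u) - 2·L_1(u).
Expanding and collecting terms gives P(u) = u - 5.
Evaluating at u = 1: P(1) = -4.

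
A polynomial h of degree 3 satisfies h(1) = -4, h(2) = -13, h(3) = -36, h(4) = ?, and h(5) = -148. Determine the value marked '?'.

On equispaced nodes a degree-3 polynomial has vanishing fourth forward difference, so
  h(1) - 4·h(2) + 6·h(3) - 4·h(4) + h(5) = 0.
Substituting the known values and solving for h(4):
  -4·h(4) = 316
  h(4) = -79.

-79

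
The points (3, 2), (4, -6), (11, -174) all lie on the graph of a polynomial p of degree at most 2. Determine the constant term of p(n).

Write p(n) = an^2 + bn + c. Substituting each data point gives a linear system:
  9a + 3b + c = 2
  16a + 4b + c = -6
  121a + 11b + c = -174
Solving the system yields a = -2, b = 6, c = 2.
So p(n) = -2n² + 6n + 2.
The constant term is 2.

2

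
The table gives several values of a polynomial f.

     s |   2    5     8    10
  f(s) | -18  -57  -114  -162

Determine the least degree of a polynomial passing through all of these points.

Divided differences on the nodes 2, 5, 8, 10:
  order 0: -18  -57  -114  -162
  order 1: -13  -19  -24
  order 2: -1  -1
  order 3: 0
The order-2 divided differences are all -1 (nonzero) and every higher order vanishes, so the data lies on a polynomial of degree exactly 2.

2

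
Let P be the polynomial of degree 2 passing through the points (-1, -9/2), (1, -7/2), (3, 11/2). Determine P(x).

P(x) = x^2 + (1/2)x - 5

Write P(x) = ax^2 + bx + c. Substituting each data point gives a linear system:
  a - b + c = -9/2
  a + b + c = -7/2
  9a + 3b + c = 11/2
Solving the system yields a = 1, b = 1/2, c = -5.
So P(x) = x² + (1/2)x - 5.
Check: P(-1) = -9/2. ✓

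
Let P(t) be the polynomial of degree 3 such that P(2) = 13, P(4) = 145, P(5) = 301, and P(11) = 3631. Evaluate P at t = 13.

6085

Using the Lagrange interpolation formula with nodes 2, 4, 5, 11:
  L_0(t) = (t - 4)(t - 5)(t - 11) / -54
  L_1(t) = (t - 2)(t - 5)(t - 11) / 14
  L_2(t) = (t - 2)(t - 4)(t - 11) / -18
  L_3(t) = (t - 2)(t - 4)(t - 5) / 378
Then P(t) = 13·L_0(t) + 145·L_1(t) + 301·L_2(t) + 3631·L_3(t).
Expanding and collecting terms gives P(t) = 3t^3 - 3t^2 + 1.
Evaluating at t = 13: P(13) = 6085.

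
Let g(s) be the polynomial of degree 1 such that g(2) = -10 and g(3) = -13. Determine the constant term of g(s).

Write g(s) = as + b. Substituting each data point gives a linear system:
  2a + b = -10
  3a + b = -13
Solving the system yields a = -3, b = -4.
So g(s) = -3s - 4.
The constant term is -4.

-4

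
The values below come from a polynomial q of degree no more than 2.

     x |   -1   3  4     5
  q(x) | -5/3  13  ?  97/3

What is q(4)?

65/3

The 3 known points determine the degree-2 polynomial uniquely.
Write q(x) = ax^2 + bx + c. Substituting each data point gives a linear system:
  a - b + c = -5/3
  9a + 3b + c = 13
  25a + 5b + c = 97/3
Solving the system yields a = 1, b = 5/3, c = -1.
So q(x) = x² + (5/3)x - 1.
Then q(4) = 65/3.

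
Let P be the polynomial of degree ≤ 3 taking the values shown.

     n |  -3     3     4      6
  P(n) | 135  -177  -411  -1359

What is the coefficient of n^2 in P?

-2

Write P(n) = an^3 + bn^2 + cn + d. Substituting each data point gives a linear system:
  -27a + 9b - 3c + d = 135
  27a + 9b + 3c + d = -177
  64a + 16b + 4c + d = -411
  216a + 36b + 6c + d = -1359
Solving the system yields a = -6, b = -2, c = 2, d = -3.
So P(n) = -6n^3 - 2n^2 + 2n - 3.
The coefficient of n^2 is -2.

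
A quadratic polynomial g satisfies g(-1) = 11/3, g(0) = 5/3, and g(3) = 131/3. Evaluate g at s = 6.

473/3

Write g(s) = as^2 + bs + c. Substituting each data point gives a linear system:
  a - b + c = 11/3
  c = 5/3
  9a + 3b + c = 131/3
Solving the system yields a = 4, b = 2, c = 5/3.
So g(s) = 4s^2 + 2s + 5/3.
Then g(6) = 473/3.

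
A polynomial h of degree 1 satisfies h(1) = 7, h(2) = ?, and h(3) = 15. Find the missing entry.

11

The 2 known points determine the degree-1 polynomial uniquely.
Write h(t) = at + b. Substituting each data point gives a linear system:
  a + b = 7
  3a + b = 15
Solving the system yields a = 4, b = 3.
So h(t) = 4t + 3.
Then h(2) = 11.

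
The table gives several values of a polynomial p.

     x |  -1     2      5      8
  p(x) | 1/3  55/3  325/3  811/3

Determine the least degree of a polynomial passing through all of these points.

2

Forward differences of the values at x = -1, 2, 5, 8:
  p  : 1/3  55/3  325/3  811/3
  Δ  : 18  90  162
  Δ^2: 72  72
  Δ^3: 0
The second differences are constant (72) and nonzero, while all higher differences vanish, so the minimal degree is 2.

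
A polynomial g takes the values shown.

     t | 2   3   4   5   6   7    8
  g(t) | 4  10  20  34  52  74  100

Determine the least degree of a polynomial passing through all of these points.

2

Forward differences of the values at t = 2, 3, 4, 5, 6, 7, 8:
  g  : 4  10  20  34  52  74  100
  Δ  : 6  10  14  18  22  26
  Δ^2: 4  4  4  4  4
  Δ^3: 0  0  0  0
  Δ^4: 0  0  0
  Δ^5: 0  0
  Δ^6: 0
The second differences are constant (4) and nonzero, while all higher differences vanish, so the minimal degree is 2.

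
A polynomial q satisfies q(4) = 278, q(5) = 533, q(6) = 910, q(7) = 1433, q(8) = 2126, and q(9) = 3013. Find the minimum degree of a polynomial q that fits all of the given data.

3

Forward differences of the values at t = 4, 5, 6, 7, 8, 9:
  q  : 278  533  910  1433  2126  3013
  Δ  : 255  377  523  693  887
  Δ^2: 122  146  170  194
  Δ^3: 24  24  24
  Δ^4: 0  0
  Δ^5: 0
The third differences are constant (24) and nonzero, while all higher differences vanish, so the minimal degree is 3.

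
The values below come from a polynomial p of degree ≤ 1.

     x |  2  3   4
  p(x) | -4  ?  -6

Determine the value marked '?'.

The 2 known points determine the degree-1 polynomial uniquely.
Write p(x) = ax + b. Substituting each data point gives a linear system:
  2a + b = -4
  4a + b = -6
Solving the system yields a = -1, b = -2.
So p(x) = -x - 2.
Then p(3) = -5.

-5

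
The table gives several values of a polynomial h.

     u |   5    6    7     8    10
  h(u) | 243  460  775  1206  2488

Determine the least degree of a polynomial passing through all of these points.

Divided differences on the nodes 5, 6, 7, 8, 10:
  order 0: 243  460  775  1206  2488
  order 1: 217  315  431  641
  order 2: 49  58  70
  order 3: 3  3
  order 4: 0
The order-3 divided differences are all 3 (nonzero) and every higher order vanishes, so the data lies on a polynomial of degree exactly 3.

3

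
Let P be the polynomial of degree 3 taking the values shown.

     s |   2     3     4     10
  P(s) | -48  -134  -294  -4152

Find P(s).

Write P(s) = as^3 + bs^2 + cs + d. Substituting each data point gives a linear system:
  8a + 4b + 2c + d = -48
  27a + 9b + 3c + d = -134
  64a + 16b + 4c + d = -294
  1000a + 100b + 10c + d = -4152
Solving the system yields a = -4, b = -1, c = -5, d = -2.
So P(s) = -4s^3 - s^2 - 5s - 2.
Check: P(4) = -294. ✓

P(s) = -4s^3 - s^2 - 5s - 2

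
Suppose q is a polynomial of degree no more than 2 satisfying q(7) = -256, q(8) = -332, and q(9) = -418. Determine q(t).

Using the Lagrange interpolation formula with nodes 7, 8, 9:
  L_0(t) = (t - 8)(t - 9) / 2
  L_1(t) = (t - 7)(t - 9) / -1
  L_2(t) = (t - 7)(t - 8) / 2
Then q(t) = -256·L_0(t) - 332·L_1(t) - 418·L_2(t).
Expanding and collecting terms gives q(t) = -5t^2 - t - 4.
Check: q(9) = -418. ✓

q(t) = -5t^2 - t - 4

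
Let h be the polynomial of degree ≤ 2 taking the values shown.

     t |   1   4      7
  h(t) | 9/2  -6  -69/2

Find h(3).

Write h(t) = at^2 + bt + c. Substituting each data point gives a linear system:
  a + b + c = 9/2
  16a + 4b + c = -6
  49a + 7b + c = -69/2
Solving the system yields a = -1, b = 3/2, c = 4.
So h(t) = -t² + (3/2)t + 4.
Then h(3) = -1/2.

-1/2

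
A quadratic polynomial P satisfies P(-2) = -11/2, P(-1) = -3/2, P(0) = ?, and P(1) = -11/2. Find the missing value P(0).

On equispaced nodes a degree-2 polynomial has vanishing third forward difference, so
  - P(-2) + 3·P(-1) - 3·P(0) + P(1) = 0.
Substituting the known values and solving for P(0):
  -3·P(0) = 9/2
  P(0) = -3/2.

-3/2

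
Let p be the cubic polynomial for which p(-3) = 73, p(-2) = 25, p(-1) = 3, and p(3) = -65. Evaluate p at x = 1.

-11

Using the Lagrange interpolation formula with nodes -3, -2, -1, 3:
  L_0(x) = (x + 2)(x + 1)(x - 3) / -12
  L_1(x) = (x + 3)(x + 1)(x - 3) / 5
  L_2(x) = (x + 3)(x + 2)(x - 3) / -8
  L_3(x) = (x + 3)(x + 2)(x + 1) / 120
Then p(x) = 73·L_0(x) + 25·L_1(x) + 3·L_2(x) - 65·L_3(x).
Expanding and collecting terms gives p(x) = -2x³ + x² - 5x - 5.
Evaluating at x = 1: p(1) = -11.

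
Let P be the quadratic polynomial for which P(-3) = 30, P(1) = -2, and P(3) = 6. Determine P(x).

P(x) = 2x^2 - 4x

Write P(x) = ax^2 + bx + c. Substituting each data point gives a linear system:
  9a - 3b + c = 30
  a + b + c = -2
  9a + 3b + c = 6
Solving the system yields a = 2, b = -4, c = 0.
So P(x) = 2x^2 - 4x.
Check: P(1) = -2. ✓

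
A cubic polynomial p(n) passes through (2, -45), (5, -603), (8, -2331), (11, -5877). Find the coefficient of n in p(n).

5

Write p(n) = an^3 + bn^2 + cn + d. Substituting each data point gives a linear system:
  8a + 4b + 2c + d = -45
  125a + 25b + 5c + d = -603
  512a + 64b + 8c + d = -2331
  1331a + 121b + 11c + d = -5877
Solving the system yields a = -4, b = -5, c = 5, d = -3.
So p(n) = -4n^3 - 5n^2 + 5n - 3.
The coefficient of n is 5.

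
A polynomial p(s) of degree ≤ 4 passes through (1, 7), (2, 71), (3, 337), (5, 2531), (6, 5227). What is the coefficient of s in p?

Write p(s) = as^4 + bs^3 + cs^2 + ds + e. Substituting each data point gives a linear system:
  a + b + c + d + e = 7
  16a + 8b + 4c + 2d + e = 71
  81a + 27b + 9c + 3d + e = 337
  625a + 125b + 25c + 5d + e = 2531
  1296a + 216b + 36c + 6d + e = 5227
Solving the system yields a = 4, b = 0, c = 1, d = 1, e = 1.
So p(s) = 4s^4 + s^2 + s + 1.
The coefficient of s is 1.

1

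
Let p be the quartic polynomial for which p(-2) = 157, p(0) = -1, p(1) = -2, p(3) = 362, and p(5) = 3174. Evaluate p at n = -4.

1923

Using the Lagrange interpolation formula with nodes -2, 0, 1, 3, 5:
  L_0(n) = n(n - 1)(n - 3)(n - 5) / 210
  L_1(n) = (n + 2)(n - 1)(n - 3)(n - 5) / -30
  L_2(n) = (n + 2)n(n - 3)(n - 5) / 24
  L_3(n) = (n + 2)n(n - 1)(n - 5) / -60
  L_4(n) = (n + 2)n(n - 1)(n - 3) / 280
Then p(n) = 157·L_0(n) - 1·L_1(n) - 2·L_2(n) + 362·L_3(n) + 3174·L_4(n).
Expanding and collecting terms gives p(n) = 6n^4 - 5n^3 + 3n^2 - 5n - 1.
Evaluating at n = -4: p(-4) = 1923.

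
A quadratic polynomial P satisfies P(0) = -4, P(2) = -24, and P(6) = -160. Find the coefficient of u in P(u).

Write P(u) = au^2 + bu + c. Substituting each data point gives a linear system:
  c = -4
  4a + 2b + c = -24
  36a + 6b + c = -160
Solving the system yields a = -4, b = -2, c = -4.
So P(u) = -4u^2 - 2u - 4.
The coefficient of u is -2.

-2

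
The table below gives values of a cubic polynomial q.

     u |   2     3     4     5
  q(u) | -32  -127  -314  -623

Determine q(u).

q(u) = -5u^3 - u^2 + 5u + 2

Using the Lagrange interpolation formula with nodes 2, 3, 4, 5:
  L_0(u) = (u - 3)(u - 4)(u - 5) / -6
  L_1(u) = (u - 2)(u - 4)(u - 5) / 2
  L_2(u) = (u - 2)(u - 3)(u - 5) / -2
  L_3(u) = (u - 2)(u - 3)(u - 4) / 6
Then q(u) = -32·L_0(u) - 127·L_1(u) - 314·L_2(u) - 623·L_3(u).
Expanding and collecting terms gives q(u) = -5u^3 - u^2 + 5u + 2.
Check: q(5) = -623. ✓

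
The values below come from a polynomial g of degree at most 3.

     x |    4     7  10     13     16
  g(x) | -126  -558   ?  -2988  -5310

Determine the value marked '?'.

-1458

The 4 known points determine the degree-3 polynomial uniquely.
Write g(x) = ax^3 + bx^2 + cx + d. Substituting each data point gives a linear system:
  64a + 16b + 4c + d = -126
  343a + 49b + 7c + d = -558
  2197a + 169b + 13c + d = -2988
  4096a + 256b + 16c + d = -5310
Solving the system yields a = -1, b = -5, c = 4, d = 2.
So g(x) = -x^3 - 5x^2 + 4x + 2.
Then g(10) = -1458.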